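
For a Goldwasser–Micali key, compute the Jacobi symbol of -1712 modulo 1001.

-1

(-1712|1001)
  = (1712|1001)    [1001 ≡ 1 mod 4 ⇒ (-1|1001) = +1]
  = (711|1001)    [1712 ≡ 711 mod 1001]
  = (1001|711)    [QR: 1001 ≡ 1 mod 4, sign kept]
  = (290|711)    [1001 ≡ 290 mod 711]
  = (145|711)    [711 ≡ 7 mod 8 ⇒ (2|711) = +1]
  = (711|145)    [QR: 145 ≡ 1 mod 4, sign kept]
  = (131|145)    [711 ≡ 131 mod 145]
  = (145|131)    [QR: 145 ≡ 1 mod 4, sign kept]
  = (14|131)    [145 ≡ 14 mod 131]
  = -(7|131)    [131 ≡ 3 mod 8 ⇒ (2|131) = -1]
  = (131|7)    [QR: both ≡ 3 mod 4, sign flips]
  = (5|7)    [131 ≡ 5 mod 7]
  = (7|5)    [QR: 5 ≡ 1 mod 4, sign kept]
  = (2|5)    [7 ≡ 2 mod 5]
  = -(1|5)    [5 ≡ 5 mod 8 ⇒ (2|5) = -1]
  = -1    [(1|5) = 1]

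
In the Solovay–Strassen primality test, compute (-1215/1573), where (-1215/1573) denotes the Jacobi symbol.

Pull out -1: (-1215/1573) = (-1/1573)·(1215/1573). Since 1573 ≡ 1 (mod 4), (-1/1573) = +1. Now have (1215/1573).
1573 ≡ 1 (mod 4), so quadratic reciprocity gives (1215/1573) = (1573/1215). Reduce: 1573 ≡ 358 (mod 1215). Now have (358/1215).
Factor out 2: 358 = 2·179. Since 1215 ≡ 7 (mod 8), (2/1215) = +1. Now have (179/1215).
Both 179 ≡ 3 and 1215 ≡ 3 (mod 4), so reciprocity gives (179/1215) = -(1215/179). Reduce: 1215 ≡ 141 (mod 179). Now have -(141/179).
141 ≡ 1 (mod 4), so quadratic reciprocity gives (141/179) = (179/141). Reduce: 179 ≡ 38 (mod 141). Now have -(38/141).
Factor out 2: 38 = 2·19. Since 141 ≡ 5 (mod 8), (2/141) = -1. Now have (19/141).
141 ≡ 1 (mod 4), so quadratic reciprocity gives (19/141) = (141/19). Reduce: 141 ≡ 8 (mod 19). Now have (8/19).
Factor out 2: 8 = 2^3. Since 19 ≡ 3 (mod 8), (2/19) = -1, and (2/19)^3 = -1. Now have -(1/19).
(1/19) = 1. Collecting the sign factors: -1.

-1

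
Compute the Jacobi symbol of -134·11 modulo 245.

By multiplicativity, (-134·11/245) = (-134/245)·(11/245).
First factor (-134/245):
(-134/245)
  = (134/245)    [245 ≡ 1 mod 4 ⇒ (-1/245) = +1]
  = -(67/245)    [245 ≡ 5 mod 8 ⇒ (2/245) = -1]
  = -(245/67)    [QR: 245 ≡ 1 mod 4, sign kept]
  = -(44/67)    [245 ≡ 44 mod 67]
  = -(11/67)    [67 ≡ 3 mod 8 ⇒ (2/67)^2 = +1]
  = (67/11)    [QR: both ≡ 3 mod 4, sign flips]
  = (1/11)    [67 ≡ 1 mod 11]
  = 1    [(1/11) = 1]
Second factor (11/245):
(11/245)
  = (245/11)    [QR: 245 ≡ 1 mod 4, sign kept]
  = (3/11)    [245 ≡ 3 mod 11]
  = -(11/3)    [QR: both ≡ 3 mod 4, sign flips]
  = -(2/3)    [11 ≡ 2 mod 3]
  = (1/3)    [3 ≡ 3 mod 8 ⇒ (2/3) = -1]
  = 1    [(1/3) = 1]
Product: (1)·(1) = 1.

1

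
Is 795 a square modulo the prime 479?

(795/479)
  = (316/479)    [795 ≡ 316 mod 479]
  = (79/479)    [479 ≡ 7 mod 8 ⇒ (2/479)^2 = +1]
  = -(479/79)    [QR: both ≡ 3 mod 4, sign flips]
  = -(5/79)    [479 ≡ 5 mod 79]
  = -(79/5)    [QR: 5 ≡ 1 mod 4, sign kept]
  = -(4/5)    [79 ≡ 4 mod 5]
  = -(1/5)    [5 ≡ 5 mod 8 ⇒ (2/5)^2 = +1]
  = -1    [(1/5) = 1]
(795/479) = -1, and 479 is prime, so 795 is not a quadratic residue mod 479.

no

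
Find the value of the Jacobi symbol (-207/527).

-1

(-207/527)
  = (320/527)    [-207 ≡ 320 mod 527]
  = (5/527)    [527 ≡ 7 mod 8 ⇒ (2/527)^6 = +1]
  = (527/5)    [QR: 5 ≡ 1 mod 4, sign kept]
  = (2/5)    [527 ≡ 2 mod 5]
  = -(1/5)    [5 ≡ 5 mod 8 ⇒ (2/5) = -1]
  = -1    [(1/5) = 1]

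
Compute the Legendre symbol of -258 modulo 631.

(-258/631)
  = -(258/631)    [631 ≡ 3 mod 4 ⇒ (-1/631) = -1]
  = -(129/631)    [631 ≡ 7 mod 8 ⇒ (2/631) = +1]
  = -(631/129)    [QR: 129 ≡ 1 mod 4, sign kept]
  = -(115/129)    [631 ≡ 115 mod 129]
  = -(129/115)    [QR: 129 ≡ 1 mod 4, sign kept]
  = -(14/115)    [129 ≡ 14 mod 115]
  = (7/115)    [115 ≡ 3 mod 8 ⇒ (2/115) = -1]
  = -(115/7)    [QR: both ≡ 3 mod 4, sign flips]
  = -(3/7)    [115 ≡ 3 mod 7]
  = (7/3)    [QR: both ≡ 3 mod 4, sign flips]
  = (1/3)    [7 ≡ 1 mod 3]
  = 1    [(1/3) = 1]

1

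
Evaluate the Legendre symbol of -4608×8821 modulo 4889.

1

By multiplicativity, (-4608·8821 / 4889) = (-4608 / 4889)·(8821 / 4889).
First factor (-4608 / 4889):
(-4608 / 4889)
  = (281 / 4889)    [-4608 ≡ 281 mod 4889]
  = (4889 / 281)    [QR: 281 ≡ 1 mod 4, sign kept]
  = (112 / 281)    [4889 ≡ 112 mod 281]
  = (7 / 281)    [281 ≡ 1 mod 8 ⇒ (2 / 281)^4 = +1]
  = (281 / 7)    [QR: 281 ≡ 1 mod 4, sign kept]
  = (1 / 7)    [281 ≡ 1 mod 7]
  = 1    [(1 / 7) = 1]
Second factor (8821 / 4889):
(8821 / 4889)
  = (3932 / 4889)    [8821 ≡ 3932 mod 4889]
  = (983 / 4889)    [4889 ≡ 1 mod 8 ⇒ (2 / 4889)^2 = +1]
  = (4889 / 983)    [QR: 4889 ≡ 1 mod 4, sign kept]
  = (957 / 983)    [4889 ≡ 957 mod 983]
  = (983 / 957)    [QR: 957 ≡ 1 mod 4, sign kept]
  = (26 / 957)    [983 ≡ 26 mod 957]
  = -(13 / 957)    [957 ≡ 5 mod 8 ⇒ (2 / 957) = -1]
  = -(957 / 13)    [QR: 13 ≡ 1 mod 4, sign kept]
  = -(8 / 13)    [957 ≡ 8 mod 13]
  = (1 / 13)    [13 ≡ 5 mod 8 ⇒ (2 / 13)^3 = -1]
  = 1    [(1 / 13) = 1]
Product: (1)·(1) = 1.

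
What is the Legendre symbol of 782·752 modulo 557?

-1

By multiplicativity, (782·752/557) = (782/557)·(752/557).
First factor (782/557):
Reduce the numerator: 782 ≡ 225 (mod 557), so (782/557) = (225/557).
225 ≡ 1 (mod 4), so quadratic reciprocity gives (225/557) = (557/225). Reduce: 557 ≡ 107 (mod 225). Now have (107/225).
225 ≡ 1 (mod 4), so quadratic reciprocity gives (107/225) = (225/107). Reduce: 225 ≡ 11 (mod 107). Now have (11/107).
Both 11 ≡ 3 and 107 ≡ 3 (mod 4), so reciprocity gives (11/107) = -(107/11). Reduce: 107 ≡ 8 (mod 11). Now have -(8/11).
Factor out 2: 8 = 2^3. Since 11 ≡ 3 (mod 8), (2/11) = -1, and (2/11)^3 = -1. Now have (1/11).
(1/11) = 1. Collecting the sign factors: 1.
Second factor (752/557):
Reduce the numerator: 752 ≡ 195 (mod 557), so (752/557) = (195/557).
557 ≡ 1 (mod 4), so quadratic reciprocity gives (195/557) = (557/195). Reduce: 557 ≡ 167 (mod 195). Now have (167/195).
Both 167 ≡ 3 and 195 ≡ 3 (mod 4), so reciprocity gives (167/195) = -(195/167). Reduce: 195 ≡ 28 (mod 167). Now have -(28/167).
Factor out 2: 28 = 2^2·7. Since 167 ≡ 7 (mod 8), (2/167) = +1, and (2/167)^2 = +1. Now have -(7/167).
Both 7 ≡ 3 and 167 ≡ 3 (mod 4), so reciprocity gives (7/167) = -(167/7). Reduce: 167 ≡ 6 (mod 7). Now have (6/7).
Factor out 2: 6 = 2·3. Since 7 ≡ 7 (mod 8), (2/7) = +1. Now have (3/7).
Both 3 ≡ 3 and 7 ≡ 3 (mod 4), so reciprocity gives (3/7) = -(7/3). Reduce: 7 ≡ 1 (mod 3). Now have -(1/3).
(1/3) = 1. Collecting the sign factors: -1.
Product: (1)·(-1) = -1.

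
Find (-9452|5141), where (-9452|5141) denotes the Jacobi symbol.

(-9452|5141)
  = (9452|5141)    [5141 ≡ 1 mod 4 ⇒ (-1|5141) = +1]
  = (4311|5141)    [9452 ≡ 4311 mod 5141]
  = (5141|4311)    [QR: 5141 ≡ 1 mod 4, sign kept]
  = (830|4311)    [5141 ≡ 830 mod 4311]
  = (415|4311)    [4311 ≡ 7 mod 8 ⇒ (2|4311) = +1]
  = -(4311|415)    [QR: both ≡ 3 mod 4, sign flips]
  = -(161|415)    [4311 ≡ 161 mod 415]
  = -(415|161)    [QR: 161 ≡ 1 mod 4, sign kept]
  = -(93|161)    [415 ≡ 93 mod 161]
  = -(161|93)    [QR: 93 ≡ 1 mod 4, sign kept]
  = -(68|93)    [161 ≡ 68 mod 93]
  = -(17|93)    [93 ≡ 5 mod 8 ⇒ (2|93)^2 = +1]
  = -(93|17)    [QR: 17 ≡ 1 mod 4, sign kept]
  = -(8|17)    [93 ≡ 8 mod 17]
  = -(1|17)    [17 ≡ 1 mod 8 ⇒ (2|17)^3 = +1]
  = -1    [(1|17) = 1]

-1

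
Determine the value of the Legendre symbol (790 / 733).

(790 / 733)
  = (57 / 733)    [790 ≡ 57 mod 733]
  = (733 / 57)    [QR: 57 ≡ 1 mod 4, sign kept]
  = (49 / 57)    [733 ≡ 49 mod 57]
  = (57 / 49)    [QR: 49 ≡ 1 mod 4, sign kept]
  = (8 / 49)    [57 ≡ 8 mod 49]
  = (1 / 49)    [49 ≡ 1 mod 8 ⇒ (2 / 49)^3 = +1]
  = 1    [(1 / 49) = 1]

1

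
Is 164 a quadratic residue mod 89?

no

(164|89)
  = (75|89)    [164 ≡ 75 mod 89]
  = (89|75)    [QR: 89 ≡ 1 mod 4, sign kept]
  = (14|75)    [89 ≡ 14 mod 75]
  = -(7|75)    [75 ≡ 3 mod 8 ⇒ (2|75) = -1]
  = (75|7)    [QR: both ≡ 3 mod 4, sign flips]
  = (5|7)    [75 ≡ 5 mod 7]
  = (7|5)    [QR: 5 ≡ 1 mod 4, sign kept]
  = (2|5)    [7 ≡ 2 mod 5]
  = -(1|5)    [5 ≡ 5 mod 8 ⇒ (2|5) = -1]
  = -1    [(1|5) = 1]
(164|89) = -1, and 89 is prime, so 164 is not a quadratic residue mod 89.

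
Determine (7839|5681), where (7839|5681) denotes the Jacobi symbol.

(7839|5681)
  = (2158|5681)    [7839 ≡ 2158 mod 5681]
  = (1079|5681)    [5681 ≡ 1 mod 8 ⇒ (2|5681) = +1]
  = (5681|1079)    [QR: 5681 ≡ 1 mod 4, sign kept]
  = (286|1079)    [5681 ≡ 286 mod 1079]
  = (143|1079)    [1079 ≡ 7 mod 8 ⇒ (2|1079) = +1]
  = -(1079|143)    [QR: both ≡ 3 mod 4, sign flips]
  = -(78|143)    [1079 ≡ 78 mod 143]
  = -(39|143)    [143 ≡ 7 mod 8 ⇒ (2|143) = +1]
  = (143|39)    [QR: both ≡ 3 mod 4, sign flips]
  = (26|39)    [143 ≡ 26 mod 39]
  = (13|39)    [39 ≡ 7 mod 8 ⇒ (2|39) = +1]
  = (39|13)    [QR: 13 ≡ 1 mod 4, sign kept]
  = (0|13)    [39 ≡ 0 mod 13]
  = 0    [numerator 0, gcd > 1]

0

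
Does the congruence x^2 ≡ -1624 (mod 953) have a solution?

Reduce the numerator: -1624 ≡ 282 (mod 953), so (-1624|953) = (282|953).
Factor out 2: 282 = 2·141. Since 953 ≡ 1 (mod 8), (2|953) = +1. Now have (141|953).
141 ≡ 1 (mod 4), so quadratic reciprocity gives (141|953) = (953|141). Reduce: 953 ≡ 107 (mod 141). Now have (107|141).
141 ≡ 1 (mod 4), so quadratic reciprocity gives (107|141) = (141|107). Reduce: 141 ≡ 34 (mod 107). Now have (34|107).
Factor out 2: 34 = 2·17. Since 107 ≡ 3 (mod 8), (2|107) = -1. Now have -(17|107).
17 ≡ 1 (mod 4), so quadratic reciprocity gives (17|107) = (107|17). Reduce: 107 ≡ 5 (mod 17). Now have -(5|17).
5 ≡ 1 (mod 4), so quadratic reciprocity gives (5|17) = (17|5). Reduce: 17 ≡ 2 (mod 5). Now have -(2|5).
Factor out 2: 2 = 2. Since 5 ≡ 5 (mod 8), (2|5) = -1. Now have (1|5).
(1|5) = 1. Collecting the sign factors: 1.
(-1624|953) = 1, and 953 is prime, so -1624 is a quadratic residue mod 953.

yes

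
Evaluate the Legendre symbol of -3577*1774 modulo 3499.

By multiplicativity, (-3577·1774 / 3499) = (-3577 / 3499)·(1774 / 3499).
First factor (-3577 / 3499):
Pull out -1: (-3577 / 3499) = (-1 / 3499)·(3577 / 3499). Since 3499 ≡ 3 (mod 4), (-1 / 3499) = -1. Now have -(3577 / 3499).
Reduce the numerator: 3577 ≡ 78 (mod 3499), so (3577 / 3499) = (78 / 3499).
Factor out 2: 78 = 2·39. Since 3499 ≡ 3 (mod 8), (2 / 3499) = -1. Now have (39 / 3499).
Both 39 ≡ 3 and 3499 ≡ 3 (mod 4), so reciprocity gives (39 / 3499) = -(3499 / 39). Reduce: 3499 ≡ 28 (mod 39). Now have -(28 / 39).
Factor out 2: 28 = 2^2·7. Since 39 ≡ 7 (mod 8), (2 / 39) = +1, and (2 / 39)^2 = +1. Now have -(7 / 39).
Both 7 ≡ 3 and 39 ≡ 3 (mod 4), so reciprocity gives (7 / 39) = -(39 / 7). Reduce: 39 ≡ 4 (mod 7). Now have (4 / 7).
Factor out 2: 4 = 2^2. Since 7 ≡ 7 (mod 8), (2 / 7) = +1, and (2 / 7)^2 = +1. Now have (1 / 7).
(1 / 7) = 1. Collecting the sign factors: 1.
Second factor (1774 / 3499):
Factor out 2: 1774 = 2·887. Since 3499 ≡ 3 (mod 8), (2 / 3499) = -1. Now have -(887 / 3499).
Both 887 ≡ 3 and 3499 ≡ 3 (mod 4), so reciprocity gives (887 / 3499) = -(3499 / 887). Reduce: 3499 ≡ 838 (mod 887). Now have (838 / 887).
Factor out 2: 838 = 2·419. Since 887 ≡ 7 (mod 8), (2 / 887) = +1. Now have (419 / 887).
Both 419 ≡ 3 and 887 ≡ 3 (mod 4), so reciprocity gives (419 / 887) = -(887 / 419). Reduce: 887 ≡ 49 (mod 419). Now have -(49 / 419).
49 ≡ 1 (mod 4), so quadratic reciprocity gives (49 / 419) = (419 / 49). Reduce: 419 ≡ 27 (mod 49). Now have -(27 / 49).
49 ≡ 1 (mod 4), so quadratic reciprocity gives (27 / 49) = (49 / 27). Reduce: 49 ≡ 22 (mod 27). Now have -(22 / 27).
Factor out 2: 22 = 2·11. Since 27 ≡ 3 (mod 8), (2 / 27) = -1. Now have (11 / 27).
Both 11 ≡ 3 and 27 ≡ 3 (mod 4), so reciprocity gives (11 / 27) = -(27 / 11). Reduce: 27 ≡ 5 (mod 11). Now have -(5 / 11).
5 ≡ 1 (mod 4), so quadratic reciprocity gives (5 / 11) = (11 / 5). Reduce: 11 ≡ 1 (mod 5). Now have -(1 / 5).
(1 / 5) = 1. Collecting the sign factors: -1.
Product: (1)·(-1) = -1.

-1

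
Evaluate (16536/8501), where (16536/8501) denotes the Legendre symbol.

Reduce the numerator: 16536 ≡ 8035 (mod 8501), so (16536/8501) = (8035/8501).
8501 ≡ 1 (mod 4), so quadratic reciprocity gives (8035/8501) = (8501/8035). Reduce: 8501 ≡ 466 (mod 8035). Now have (466/8035).
Factor out 2: 466 = 2·233. Since 8035 ≡ 3 (mod 8), (2/8035) = -1. Now have -(233/8035).
233 ≡ 1 (mod 4), so quadratic reciprocity gives (233/8035) = (8035/233). Reduce: 8035 ≡ 113 (mod 233). Now have -(113/233).
113 ≡ 1 (mod 4), so quadratic reciprocity gives (113/233) = (233/113). Reduce: 233 ≡ 7 (mod 113). Now have -(7/113).
113 ≡ 1 (mod 4), so quadratic reciprocity gives (7/113) = (113/7). Reduce: 113 ≡ 1 (mod 7). Now have -(1/7).
(1/7) = 1. Collecting the sign factors: -1.

-1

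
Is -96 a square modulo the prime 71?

no

Reduce the numerator: -96 ≡ 46 (mod 71), so (-96|71) = (46|71).
Factor out 2: 46 = 2·23. Since 71 ≡ 7 (mod 8), (2|71) = +1. Now have (23|71).
Both 23 ≡ 3 and 71 ≡ 3 (mod 4), so reciprocity gives (23|71) = -(71|23). Reduce: 71 ≡ 2 (mod 23). Now have -(2|23).
Factor out 2: 2 = 2. Since 23 ≡ 7 (mod 8), (2|23) = +1. Now have -(1|23).
(1|23) = 1. Collecting the sign factors: -1.
The Legendre symbol is -1, so x^2 ≡ -96 (mod 71) has no solution.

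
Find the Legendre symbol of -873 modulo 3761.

Reduce the numerator: -873 ≡ 2888 (mod 3761), so (-873|3761) = (2888|3761).
Factor out 2: 2888 = 2^3·361. Since 3761 ≡ 1 (mod 8), (2|3761) = +1, and (2|3761)^3 = +1. Now have (361|3761).
361 ≡ 1 (mod 4), so quadratic reciprocity gives (361|3761) = (3761|361). Reduce: 3761 ≡ 151 (mod 361). Now have (151|361).
361 ≡ 1 (mod 4), so quadratic reciprocity gives (151|361) = (361|151). Reduce: 361 ≡ 59 (mod 151). Now have (59|151).
Both 59 ≡ 3 and 151 ≡ 3 (mod 4), so reciprocity gives (59|151) = -(151|59). Reduce: 151 ≡ 33 (mod 59). Now have -(33|59).
33 ≡ 1 (mod 4), so quadratic reciprocity gives (33|59) = (59|33). Reduce: 59 ≡ 26 (mod 33). Now have -(26|33).
Factor out 2: 26 = 2·13. Since 33 ≡ 1 (mod 8), (2|33) = +1. Now have -(13|33).
13 ≡ 1 (mod 4), so quadratic reciprocity gives (13|33) = (33|13). Reduce: 33 ≡ 7 (mod 13). Now have -(7|13).
13 ≡ 1 (mod 4), so quadratic reciprocity gives (7|13) = (13|7). Reduce: 13 ≡ 6 (mod 7). Now have -(6|7).
Factor out 2: 6 = 2·3. Since 7 ≡ 7 (mod 8), (2|7) = +1. Now have -(3|7).
Both 3 ≡ 3 and 7 ≡ 3 (mod 4), so reciprocity gives (3|7) = -(7|3). Reduce: 7 ≡ 1 (mod 3). Now have (1|3).
(1|3) = 1. Collecting the sign factors: 1.

1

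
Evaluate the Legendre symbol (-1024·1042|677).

1

By multiplicativity, (-1024·1042|677) = (-1024|677)·(1042|677).
First factor (-1024|677):
Pull out -1: (-1024|677) = (-1|677)·(1024|677). Since 677 ≡ 1 (mod 4), (-1|677) = +1. Now have (1024|677).
Reduce the numerator: 1024 ≡ 347 (mod 677), so (1024|677) = (347|677).
677 ≡ 1 (mod 4), so quadratic reciprocity gives (347|677) = (677|347). Reduce: 677 ≡ 330 (mod 347). Now have (330|347).
Factor out 2: 330 = 2·165. Since 347 ≡ 3 (mod 8), (2|347) = -1. Now have -(165|347).
165 ≡ 1 (mod 4), so quadratic reciprocity gives (165|347) = (347|165). Reduce: 347 ≡ 17 (mod 165). Now have -(17|165).
17 ≡ 1 (mod 4), so quadratic reciprocity gives (17|165) = (165|17). Reduce: 165 ≡ 12 (mod 17). Now have -(12|17).
Factor out 2: 12 = 2^2·3. Since 17 ≡ 1 (mod 8), (2|17) = +1, and (2|17)^2 = +1. Now have -(3|17).
17 ≡ 1 (mod 4), so quadratic reciprocity gives (3|17) = (17|3). Reduce: 17 ≡ 2 (mod 3). Now have -(2|3).
Factor out 2: 2 = 2. Since 3 ≡ 3 (mod 8), (2|3) = -1. Now have (1|3).
(1|3) = 1. Collecting the sign factors: 1.
Second factor (1042|677):
Reduce the numerator: 1042 ≡ 365 (mod 677), so (1042|677) = (365|677).
365 ≡ 1 (mod 4), so quadratic reciprocity gives (365|677) = (677|365). Reduce: 677 ≡ 312 (mod 365). Now have (312|365).
Factor out 2: 312 = 2^3·39. Since 365 ≡ 5 (mod 8), (2|365) = -1, and (2|365)^3 = -1. Now have -(39|365).
365 ≡ 1 (mod 4), so quadratic reciprocity gives (39|365) = (365|39). Reduce: 365 ≡ 14 (mod 39). Now have -(14|39).
Factor out 2: 14 = 2·7. Since 39 ≡ 7 (mod 8), (2|39) = +1. Now have -(7|39).
Both 7 ≡ 3 and 39 ≡ 3 (mod 4), so reciprocity gives (7|39) = -(39|7). Reduce: 39 ≡ 4 (mod 7). Now have (4|7).
Factor out 2: 4 = 2^2. Since 7 ≡ 7 (mod 8), (2|7) = +1, and (2|7)^2 = +1. Now have (1|7).
(1|7) = 1. Collecting the sign factors: 1.
Product: (1)·(1) = 1.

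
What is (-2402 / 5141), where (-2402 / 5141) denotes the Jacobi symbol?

-1

Reduce the numerator: -2402 ≡ 2739 (mod 5141), so (-2402 / 5141) = (2739 / 5141).
5141 ≡ 1 (mod 4), so quadratic reciprocity gives (2739 / 5141) = (5141 / 2739). Reduce: 5141 ≡ 2402 (mod 2739). Now have (2402 / 2739).
Factor out 2: 2402 = 2·1201. Since 2739 ≡ 3 (mod 8), (2 / 2739) = -1. Now have -(1201 / 2739).
1201 ≡ 1 (mod 4), so quadratic reciprocity gives (1201 / 2739) = (2739 / 1201). Reduce: 2739 ≡ 337 (mod 1201). Now have -(337 / 1201).
337 ≡ 1 (mod 4), so quadratic reciprocity gives (337 / 1201) = (1201 / 337). Reduce: 1201 ≡ 190 (mod 337). Now have -(190 / 337).
Factor out 2: 190 = 2·95. Since 337 ≡ 1 (mod 8), (2 / 337) = +1. Now have -(95 / 337).
337 ≡ 1 (mod 4), so quadratic reciprocity gives (95 / 337) = (337 / 95). Reduce: 337 ≡ 52 (mod 95). Now have -(52 / 95).
Factor out 2: 52 = 2^2·13. Since 95 ≡ 7 (mod 8), (2 / 95) = +1, and (2 / 95)^2 = +1. Now have -(13 / 95).
13 ≡ 1 (mod 4), so quadratic reciprocity gives (13 / 95) = (95 / 13). Reduce: 95 ≡ 4 (mod 13). Now have -(4 / 13).
Factor out 2: 4 = 2^2. Since 13 ≡ 5 (mod 8), (2 / 13) = -1, and (2 / 13)^2 = +1. Now have -(1 / 13).
(1 / 13) = 1. Collecting the sign factors: -1.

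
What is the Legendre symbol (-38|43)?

Pull out -1: (-38|43) = (-1|43)·(38|43). Since 43 ≡ 3 (mod 4), (-1|43) = -1. Now have -(38|43).
Factor out 2: 38 = 2·19. Since 43 ≡ 3 (mod 8), (2|43) = -1. Now have (19|43).
Both 19 ≡ 3 and 43 ≡ 3 (mod 4), so reciprocity gives (19|43) = -(43|19). Reduce: 43 ≡ 5 (mod 19). Now have -(5|19).
5 ≡ 1 (mod 4), so quadratic reciprocity gives (5|19) = (19|5). Reduce: 19 ≡ 4 (mod 5). Now have -(4|5).
Factor out 2: 4 = 2^2. Since 5 ≡ 5 (mod 8), (2|5) = -1, and (2|5)^2 = +1. Now have -(1|5).
(1|5) = 1. Collecting the sign factors: -1.

-1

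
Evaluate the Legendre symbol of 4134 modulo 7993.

Factor out 2: 4134 = 2·2067. Since 7993 ≡ 1 (mod 8), (2/7993) = +1. Now have (2067/7993).
7993 ≡ 1 (mod 4), so quadratic reciprocity gives (2067/7993) = (7993/2067). Reduce: 7993 ≡ 1792 (mod 2067). Now have (1792/2067).
Factor out 2: 1792 = 2^8·7. Since 2067 ≡ 3 (mod 8), (2/2067) = -1, and (2/2067)^8 = +1. Now have (7/2067).
Both 7 ≡ 3 and 2067 ≡ 3 (mod 4), so reciprocity gives (7/2067) = -(2067/7). Reduce: 2067 ≡ 2 (mod 7). Now have -(2/7).
Factor out 2: 2 = 2. Since 7 ≡ 7 (mod 8), (2/7) = +1. Now have -(1/7).
(1/7) = 1. Collecting the sign factors: -1.

-1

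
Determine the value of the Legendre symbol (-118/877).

Pull out -1: (-118/877) = (-1/877)·(118/877). Since 877 ≡ 1 (mod 4), (-1/877) = +1. Now have (118/877).
Factor out 2: 118 = 2·59. Since 877 ≡ 5 (mod 8), (2/877) = -1. Now have -(59/877).
877 ≡ 1 (mod 4), so quadratic reciprocity gives (59/877) = (877/59). Reduce: 877 ≡ 51 (mod 59). Now have -(51/59).
Both 51 ≡ 3 and 59 ≡ 3 (mod 4), so reciprocity gives (51/59) = -(59/51). Reduce: 59 ≡ 8 (mod 51). Now have (8/51).
Factor out 2: 8 = 2^3. Since 51 ≡ 3 (mod 8), (2/51) = -1, and (2/51)^3 = -1. Now have -(1/51).
(1/51) = 1. Collecting the sign factors: -1.

-1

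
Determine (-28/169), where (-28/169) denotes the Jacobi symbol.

1

(-28/169)
  = (141/169)    [-28 ≡ 141 mod 169]
  = (169/141)    [QR: 141 ≡ 1 mod 4, sign kept]
  = (28/141)    [169 ≡ 28 mod 141]
  = (7/141)    [141 ≡ 5 mod 8 ⇒ (2/141)^2 = +1]
  = (141/7)    [QR: 141 ≡ 1 mod 4, sign kept]
  = (1/7)    [141 ≡ 1 mod 7]
  = 1    [(1/7) = 1]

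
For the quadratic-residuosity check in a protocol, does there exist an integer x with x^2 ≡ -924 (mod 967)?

no

Pull out -1: (-924/967) = (-1/967)·(924/967). Since 967 ≡ 3 (mod 4), (-1/967) = -1. Now have -(924/967).
Factor out 2: 924 = 2^2·231. Since 967 ≡ 7 (mod 8), (2/967) = +1, and (2/967)^2 = +1. Now have -(231/967).
Both 231 ≡ 3 and 967 ≡ 3 (mod 4), so reciprocity gives (231/967) = -(967/231). Reduce: 967 ≡ 43 (mod 231). Now have (43/231).
Both 43 ≡ 3 and 231 ≡ 3 (mod 4), so reciprocity gives (43/231) = -(231/43). Reduce: 231 ≡ 16 (mod 43). Now have -(16/43).
Factor out 2: 16 = 2^4. Since 43 ≡ 3 (mod 8), (2/43) = -1, and (2/43)^4 = +1. Now have -(1/43).
(1/43) = 1. Collecting the sign factors: -1.
The Legendre symbol is -1, so x^2 ≡ -924 (mod 967) has no solution.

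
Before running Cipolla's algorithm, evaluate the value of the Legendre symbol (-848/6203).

1

(-848/6203)
  = (5355/6203)    [-848 ≡ 5355 mod 6203]
  = -(6203/5355)    [QR: both ≡ 3 mod 4, sign flips]
  = -(848/5355)    [6203 ≡ 848 mod 5355]
  = -(53/5355)    [5355 ≡ 3 mod 8 ⇒ (2/5355)^4 = +1]
  = -(5355/53)    [QR: 53 ≡ 1 mod 4, sign kept]
  = -(2/53)    [5355 ≡ 2 mod 53]
  = (1/53)    [53 ≡ 5 mod 8 ⇒ (2/53) = -1]
  = 1    [(1/53) = 1]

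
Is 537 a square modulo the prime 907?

(537/907)
  = (907/537)    [QR: 537 ≡ 1 mod 4, sign kept]
  = (370/537)    [907 ≡ 370 mod 537]
  = (185/537)    [537 ≡ 1 mod 8 ⇒ (2/537) = +1]
  = (537/185)    [QR: 185 ≡ 1 mod 4, sign kept]
  = (167/185)    [537 ≡ 167 mod 185]
  = (185/167)    [QR: 185 ≡ 1 mod 4, sign kept]
  = (18/167)    [185 ≡ 18 mod 167]
  = (9/167)    [167 ≡ 7 mod 8 ⇒ (2/167) = +1]
  = (167/9)    [QR: 9 ≡ 1 mod 4, sign kept]
  = (5/9)    [167 ≡ 5 mod 9]
  = (9/5)    [QR: 5 ≡ 1 mod 4, sign kept]
  = (4/5)    [9 ≡ 4 mod 5]
  = (1/5)    [5 ≡ 5 mod 8 ⇒ (2/5)^2 = +1]
  = 1    [(1/5) = 1]
(537/907) = 1, and 907 is prime, so 537 is a quadratic residue mod 907.

yes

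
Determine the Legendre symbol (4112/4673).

Factor out 2: 4112 = 2^4·257. Since 4673 ≡ 1 (mod 8), (2/4673) = +1, and (2/4673)^4 = +1. Now have (257/4673).
257 ≡ 1 (mod 4), so quadratic reciprocity gives (257/4673) = (4673/257). Reduce: 4673 ≡ 47 (mod 257). Now have (47/257).
257 ≡ 1 (mod 4), so quadratic reciprocity gives (47/257) = (257/47). Reduce: 257 ≡ 22 (mod 47). Now have (22/47).
Factor out 2: 22 = 2·11. Since 47 ≡ 7 (mod 8), (2/47) = +1. Now have (11/47).
Both 11 ≡ 3 and 47 ≡ 3 (mod 4), so reciprocity gives (11/47) = -(47/11). Reduce: 47 ≡ 3 (mod 11). Now have -(3/11).
Both 3 ≡ 3 and 11 ≡ 3 (mod 4), so reciprocity gives (3/11) = -(11/3). Reduce: 11 ≡ 2 (mod 3). Now have (2/3).
Factor out 2: 2 = 2. Since 3 ≡ 3 (mod 8), (2/3) = -1. Now have -(1/3).
(1/3) = 1. Collecting the sign factors: -1.

-1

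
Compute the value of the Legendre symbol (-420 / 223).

-1

Pull out -1: (-420 / 223) = (-1 / 223)·(420 / 223). Since 223 ≡ 3 (mod 4), (-1 / 223) = -1. Now have -(420 / 223).
Reduce the numerator: 420 ≡ 197 (mod 223), so (420 / 223) = (197 / 223).
197 ≡ 1 (mod 4), so quadratic reciprocity gives (197 / 223) = (223 / 197). Reduce: 223 ≡ 26 (mod 197). Now have -(26 / 197).
Factor out 2: 26 = 2·13. Since 197 ≡ 5 (mod 8), (2 / 197) = -1. Now have (13 / 197).
13 ≡ 1 (mod 4), so quadratic reciprocity gives (13 / 197) = (197 / 13). Reduce: 197 ≡ 2 (mod 13). Now have (2 / 13).
Factor out 2: 2 = 2. Since 13 ≡ 5 (mod 8), (2 / 13) = -1. Now have -(1 / 13).
(1 / 13) = 1. Collecting the sign factors: -1.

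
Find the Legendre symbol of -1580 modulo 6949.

1

Reduce the numerator: -1580 ≡ 5369 (mod 6949), so (-1580|6949) = (5369|6949).
5369 ≡ 1 (mod 4), so quadratic reciprocity gives (5369|6949) = (6949|5369). Reduce: 6949 ≡ 1580 (mod 5369). Now have (1580|5369).
Factor out 2: 1580 = 2^2·395. Since 5369 ≡ 1 (mod 8), (2|5369) = +1, and (2|5369)^2 = +1. Now have (395|5369).
5369 ≡ 1 (mod 4), so quadratic reciprocity gives (395|5369) = (5369|395). Reduce: 5369 ≡ 234 (mod 395). Now have (234|395).
Factor out 2: 234 = 2·117. Since 395 ≡ 3 (mod 8), (2|395) = -1. Now have -(117|395).
117 ≡ 1 (mod 4), so quadratic reciprocity gives (117|395) = (395|117). Reduce: 395 ≡ 44 (mod 117). Now have -(44|117).
Factor out 2: 44 = 2^2·11. Since 117 ≡ 5 (mod 8), (2|117) = -1, and (2|117)^2 = +1. Now have -(11|117).
117 ≡ 1 (mod 4), so quadratic reciprocity gives (11|117) = (117|11). Reduce: 117 ≡ 7 (mod 11). Now have -(7|11).
Both 7 ≡ 3 and 11 ≡ 3 (mod 4), so reciprocity gives (7|11) = -(11|7). Reduce: 11 ≡ 4 (mod 7). Now have (4|7).
Factor out 2: 4 = 2^2. Since 7 ≡ 7 (mod 8), (2|7) = +1, and (2|7)^2 = +1. Now have (1|7).
(1|7) = 1. Collecting the sign factors: 1.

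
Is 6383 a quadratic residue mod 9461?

yes

(6383|9461)
  = (9461|6383)    [QR: 9461 ≡ 1 mod 4, sign kept]
  = (3078|6383)    [9461 ≡ 3078 mod 6383]
  = (1539|6383)    [6383 ≡ 7 mod 8 ⇒ (2|6383) = +1]
  = -(6383|1539)    [QR: both ≡ 3 mod 4, sign flips]
  = -(227|1539)    [6383 ≡ 227 mod 1539]
  = (1539|227)    [QR: both ≡ 3 mod 4, sign flips]
  = (177|227)    [1539 ≡ 177 mod 227]
  = (227|177)    [QR: 177 ≡ 1 mod 4, sign kept]
  = (50|177)    [227 ≡ 50 mod 177]
  = (25|177)    [177 ≡ 1 mod 8 ⇒ (2|177) = +1]
  = (177|25)    [QR: 25 ≡ 1 mod 4, sign kept]
  = (2|25)    [177 ≡ 2 mod 25]
  = (1|25)    [25 ≡ 1 mod 8 ⇒ (2|25) = +1]
  = 1    [(1|25) = 1]
(6383|9461) = 1, and 9461 is prime, so 6383 is a quadratic residue mod 9461.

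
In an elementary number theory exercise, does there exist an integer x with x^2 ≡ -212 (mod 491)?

Pull out -1: (-212|491) = (-1|491)·(212|491). Since 491 ≡ 3 (mod 4), (-1|491) = -1. Now have -(212|491).
Factor out 2: 212 = 2^2·53. Since 491 ≡ 3 (mod 8), (2|491) = -1, and (2|491)^2 = +1. Now have -(53|491).
53 ≡ 1 (mod 4), so quadratic reciprocity gives (53|491) = (491|53). Reduce: 491 ≡ 14 (mod 53). Now have -(14|53).
Factor out 2: 14 = 2·7. Since 53 ≡ 5 (mod 8), (2|53) = -1. Now have (7|53).
53 ≡ 1 (mod 4), so quadratic reciprocity gives (7|53) = (53|7). Reduce: 53 ≡ 4 (mod 7). Now have (4|7).
Factor out 2: 4 = 2^2. Since 7 ≡ 7 (mod 8), (2|7) = +1, and (2|7)^2 = +1. Now have (1|7).
(1|7) = 1. Collecting the sign factors: 1.
The Legendre symbol is 1, so x^2 ≡ -212 (mod 491) has solution.

yes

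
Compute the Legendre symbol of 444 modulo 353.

(444 / 353)
  = (91 / 353)    [444 ≡ 91 mod 353]
  = (353 / 91)    [QR: 353 ≡ 1 mod 4, sign kept]
  = (80 / 91)    [353 ≡ 80 mod 91]
  = (5 / 91)    [91 ≡ 3 mod 8 ⇒ (2 / 91)^4 = +1]
  = (91 / 5)    [QR: 5 ≡ 1 mod 4, sign kept]
  = (1 / 5)    [91 ≡ 1 mod 5]
  = 1    [(1 / 5) = 1]

1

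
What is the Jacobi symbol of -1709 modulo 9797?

1

Reduce the numerator: -1709 ≡ 8088 (mod 9797), so (-1709|9797) = (8088|9797).
Factor out 2: 8088 = 2^3·1011. Since 9797 ≡ 5 (mod 8), (2|9797) = -1, and (2|9797)^3 = -1. Now have -(1011|9797).
9797 ≡ 1 (mod 4), so quadratic reciprocity gives (1011|9797) = (9797|1011). Reduce: 9797 ≡ 698 (mod 1011). Now have -(698|1011).
Factor out 2: 698 = 2·349. Since 1011 ≡ 3 (mod 8), (2|1011) = -1. Now have (349|1011).
349 ≡ 1 (mod 4), so quadratic reciprocity gives (349|1011) = (1011|349). Reduce: 1011 ≡ 313 (mod 349). Now have (313|349).
313 ≡ 1 (mod 4), so quadratic reciprocity gives (313|349) = (349|313). Reduce: 349 ≡ 36 (mod 313). Now have (36|313).
Factor out 2: 36 = 2^2·9. Since 313 ≡ 1 (mod 8), (2|313) = +1, and (2|313)^2 = +1. Now have (9|313).
9 ≡ 1 (mod 4), so quadratic reciprocity gives (9|313) = (313|9). Reduce: 313 ≡ 7 (mod 9). Now have (7|9).
9 ≡ 1 (mod 4), so quadratic reciprocity gives (7|9) = (9|7). Reduce: 9 ≡ 2 (mod 7). Now have (2|7).
Factor out 2: 2 = 2. Since 7 ≡ 7 (mod 8), (2|7) = +1. Now have (1|7).
(1|7) = 1. Collecting the sign factors: 1.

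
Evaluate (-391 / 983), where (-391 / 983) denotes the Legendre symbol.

(-391 / 983)
  = -(391 / 983)    [983 ≡ 3 mod 4 ⇒ (-1 / 983) = -1]
  = (983 / 391)    [QR: both ≡ 3 mod 4, sign flips]
  = (201 / 391)    [983 ≡ 201 mod 391]
  = (391 / 201)    [QR: 201 ≡ 1 mod 4, sign kept]
  = (190 / 201)    [391 ≡ 190 mod 201]
  = (95 / 201)    [201 ≡ 1 mod 8 ⇒ (2 / 201) = +1]
  = (201 / 95)    [QR: 201 ≡ 1 mod 4, sign kept]
  = (11 / 95)    [201 ≡ 11 mod 95]
  = -(95 / 11)    [QR: both ≡ 3 mod 4, sign flips]
  = -(7 / 11)    [95 ≡ 7 mod 11]
  = (11 / 7)    [QR: both ≡ 3 mod 4, sign flips]
  = (4 / 7)    [11 ≡ 4 mod 7]
  = (1 / 7)    [7 ≡ 7 mod 8 ⇒ (2 / 7)^2 = +1]
  = 1    [(1 / 7) = 1]

1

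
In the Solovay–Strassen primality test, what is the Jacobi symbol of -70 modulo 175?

0

Reduce the numerator: -70 ≡ 105 (mod 175), so (-70/175) = (105/175).
105 ≡ 1 (mod 4), so quadratic reciprocity gives (105/175) = (175/105). Reduce: 175 ≡ 70 (mod 105). Now have (70/105).
Factor out 2: 70 = 2·35. Since 105 ≡ 1 (mod 8), (2/105) = +1. Now have (35/105).
105 ≡ 1 (mod 4), so quadratic reciprocity gives (35/105) = (105/35). Reduce: 105 ≡ 0 (mod 35). Now have (0/35).
The numerator is now 0 with denominator 35 > 1: the symbol is 0.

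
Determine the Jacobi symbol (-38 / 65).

-1

Reduce the numerator: -38 ≡ 27 (mod 65), so (-38 / 65) = (27 / 65).
65 ≡ 1 (mod 4), so quadratic reciprocity gives (27 / 65) = (65 / 27). Reduce: 65 ≡ 11 (mod 27). Now have (11 / 27).
Both 11 ≡ 3 and 27 ≡ 3 (mod 4), so reciprocity gives (11 / 27) = -(27 / 11). Reduce: 27 ≡ 5 (mod 11). Now have -(5 / 11).
5 ≡ 1 (mod 4), so quadratic reciprocity gives (5 / 11) = (11 / 5). Reduce: 11 ≡ 1 (mod 5). Now have -(1 / 5).
(1 / 5) = 1. Collecting the sign factors: -1.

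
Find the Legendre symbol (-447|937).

(-447|937)
  = (490|937)    [-447 ≡ 490 mod 937]
  = (245|937)    [937 ≡ 1 mod 8 ⇒ (2|937) = +1]
  = (937|245)    [QR: 245 ≡ 1 mod 4, sign kept]
  = (202|245)    [937 ≡ 202 mod 245]
  = -(101|245)    [245 ≡ 5 mod 8 ⇒ (2|245) = -1]
  = -(245|101)    [QR: 101 ≡ 1 mod 4, sign kept]
  = -(43|101)    [245 ≡ 43 mod 101]
  = -(101|43)    [QR: 101 ≡ 1 mod 4, sign kept]
  = -(15|43)    [101 ≡ 15 mod 43]
  = (43|15)    [QR: both ≡ 3 mod 4, sign flips]
  = (13|15)    [43 ≡ 13 mod 15]
  = (15|13)    [QR: 13 ≡ 1 mod 4, sign kept]
  = (2|13)    [15 ≡ 2 mod 13]
  = -(1|13)    [13 ≡ 5 mod 8 ⇒ (2|13) = -1]
  = -1    [(1|13) = 1]

-1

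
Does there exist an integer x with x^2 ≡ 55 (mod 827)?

no

Both 55 ≡ 3 and 827 ≡ 3 (mod 4), so reciprocity gives (55/827) = -(827/55). Reduce: 827 ≡ 2 (mod 55). Now have -(2/55).
Factor out 2: 2 = 2. Since 55 ≡ 7 (mod 8), (2/55) = +1. Now have -(1/55).
(1/55) = 1. Collecting the sign factors: -1.
The Legendre symbol is -1, so x^2 ≡ 55 (mod 827) has no solution.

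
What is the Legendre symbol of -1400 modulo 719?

Reduce the numerator: -1400 ≡ 38 (mod 719), so (-1400|719) = (38|719).
Factor out 2: 38 = 2·19. Since 719 ≡ 7 (mod 8), (2|719) = +1. Now have (19|719).
Both 19 ≡ 3 and 719 ≡ 3 (mod 4), so reciprocity gives (19|719) = -(719|19). Reduce: 719 ≡ 16 (mod 19). Now have -(16|19).
Factor out 2: 16 = 2^4. Since 19 ≡ 3 (mod 8), (2|19) = -1, and (2|19)^4 = +1. Now have -(1|19).
(1|19) = 1. Collecting the sign factors: -1.

-1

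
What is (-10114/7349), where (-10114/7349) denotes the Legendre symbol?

(-10114/7349)
  = (4584/7349)    [-10114 ≡ 4584 mod 7349]
  = -(573/7349)    [7349 ≡ 5 mod 8 ⇒ (2/7349)^3 = -1]
  = -(7349/573)    [QR: 573 ≡ 1 mod 4, sign kept]
  = -(473/573)    [7349 ≡ 473 mod 573]
  = -(573/473)    [QR: 473 ≡ 1 mod 4, sign kept]
  = -(100/473)    [573 ≡ 100 mod 473]
  = -(25/473)    [473 ≡ 1 mod 8 ⇒ (2/473)^2 = +1]
  = -(473/25)    [QR: 25 ≡ 1 mod 4, sign kept]
  = -(23/25)    [473 ≡ 23 mod 25]
  = -(25/23)    [QR: 25 ≡ 1 mod 4, sign kept]
  = -(2/23)    [25 ≡ 2 mod 23]
  = -(1/23)    [23 ≡ 7 mod 8 ⇒ (2/23) = +1]
  = -1    [(1/23) = 1]

-1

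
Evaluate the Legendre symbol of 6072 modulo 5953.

1

(6072 / 5953)
  = (119 / 5953)    [6072 ≡ 119 mod 5953]
  = (5953 / 119)    [QR: 5953 ≡ 1 mod 4, sign kept]
  = (3 / 119)    [5953 ≡ 3 mod 119]
  = -(119 / 3)    [QR: both ≡ 3 mod 4, sign flips]
  = -(2 / 3)    [119 ≡ 2 mod 3]
  = (1 / 3)    [3 ≡ 3 mod 8 ⇒ (2 / 3) = -1]
  = 1    [(1 / 3) = 1]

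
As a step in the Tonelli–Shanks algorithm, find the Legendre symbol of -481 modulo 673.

Reduce the numerator: -481 ≡ 192 (mod 673), so (-481/673) = (192/673).
Factor out 2: 192 = 2^6·3. Since 673 ≡ 1 (mod 8), (2/673) = +1, and (2/673)^6 = +1. Now have (3/673).
673 ≡ 1 (mod 4), so quadratic reciprocity gives (3/673) = (673/3). Reduce: 673 ≡ 1 (mod 3). Now have (1/3).
(1/3) = 1. Collecting the sign factors: 1.

1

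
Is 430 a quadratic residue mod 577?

(430|577)
  = (215|577)    [577 ≡ 1 mod 8 ⇒ (2|577) = +1]
  = (577|215)    [QR: 577 ≡ 1 mod 4, sign kept]
  = (147|215)    [577 ≡ 147 mod 215]
  = -(215|147)    [QR: both ≡ 3 mod 4, sign flips]
  = -(68|147)    [215 ≡ 68 mod 147]
  = -(17|147)    [147 ≡ 3 mod 8 ⇒ (2|147)^2 = +1]
  = -(147|17)    [QR: 17 ≡ 1 mod 4, sign kept]
  = -(11|17)    [147 ≡ 11 mod 17]
  = -(17|11)    [QR: 17 ≡ 1 mod 4, sign kept]
  = -(6|11)    [17 ≡ 6 mod 11]
  = (3|11)    [11 ≡ 3 mod 8 ⇒ (2|11) = -1]
  = -(11|3)    [QR: both ≡ 3 mod 4, sign flips]
  = -(2|3)    [11 ≡ 2 mod 3]
  = (1|3)    [3 ≡ 3 mod 8 ⇒ (2|3) = -1]
  = 1    [(1|3) = 1]
(430|577) = 1, and 577 is prime, so 430 is a quadratic residue mod 577.

yes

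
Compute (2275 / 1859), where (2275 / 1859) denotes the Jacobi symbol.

(2275 / 1859)
  = (416 / 1859)    [2275 ≡ 416 mod 1859]
  = -(13 / 1859)    [1859 ≡ 3 mod 8 ⇒ (2 / 1859)^5 = -1]
  = -(1859 / 13)    [QR: 13 ≡ 1 mod 4, sign kept]
  = -(0 / 13)    [1859 ≡ 0 mod 13]
  = 0    [numerator 0, gcd > 1]

0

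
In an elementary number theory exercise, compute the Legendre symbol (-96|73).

Reduce the numerator: -96 ≡ 50 (mod 73), so (-96|73) = (50|73).
Factor out 2: 50 = 2·25. Since 73 ≡ 1 (mod 8), (2|73) = +1. Now have (25|73).
25 ≡ 1 (mod 4), so quadratic reciprocity gives (25|73) = (73|25). Reduce: 73 ≡ 23 (mod 25). Now have (23|25).
25 ≡ 1 (mod 4), so quadratic reciprocity gives (23|25) = (25|23). Reduce: 25 ≡ 2 (mod 23). Now have (2|23).
Factor out 2: 2 = 2. Since 23 ≡ 7 (mod 8), (2|23) = +1. Now have (1|23).
(1|23) = 1. Collecting the sign factors: 1.

1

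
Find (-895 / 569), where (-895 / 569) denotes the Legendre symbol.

(-895 / 569)
  = (895 / 569)    [569 ≡ 1 mod 4 ⇒ (-1 / 569) = +1]
  = (326 / 569)    [895 ≡ 326 mod 569]
  = (163 / 569)    [569 ≡ 1 mod 8 ⇒ (2 / 569) = +1]
  = (569 / 163)    [QR: 569 ≡ 1 mod 4, sign kept]
  = (80 / 163)    [569 ≡ 80 mod 163]
  = (5 / 163)    [163 ≡ 3 mod 8 ⇒ (2 / 163)^4 = +1]
  = (163 / 5)    [QR: 5 ≡ 1 mod 4, sign kept]
  = (3 / 5)    [163 ≡ 3 mod 5]
  = (5 / 3)    [QR: 5 ≡ 1 mod 4, sign kept]
  = (2 / 3)    [5 ≡ 2 mod 3]
  = -(1 / 3)    [3 ≡ 3 mod 8 ⇒ (2 / 3) = -1]
  = -1    [(1 / 3) = 1]

-1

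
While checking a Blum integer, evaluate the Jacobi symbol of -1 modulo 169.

1

(-1 / 169)
  = (168 / 169)    [-1 ≡ 168 mod 169]
  = (21 / 169)    [169 ≡ 1 mod 8 ⇒ (2 / 169)^3 = +1]
  = (169 / 21)    [QR: 21 ≡ 1 mod 4, sign kept]
  = (1 / 21)    [169 ≡ 1 mod 21]
  = 1    [(1 / 21) = 1]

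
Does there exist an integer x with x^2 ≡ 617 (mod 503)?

no

(617|503)
  = (114|503)    [617 ≡ 114 mod 503]
  = (57|503)    [503 ≡ 7 mod 8 ⇒ (2|503) = +1]
  = (503|57)    [QR: 57 ≡ 1 mod 4, sign kept]
  = (47|57)    [503 ≡ 47 mod 57]
  = (57|47)    [QR: 57 ≡ 1 mod 4, sign kept]
  = (10|47)    [57 ≡ 10 mod 47]
  = (5|47)    [47 ≡ 7 mod 8 ⇒ (2|47) = +1]
  = (47|5)    [QR: 5 ≡ 1 mod 4, sign kept]
  = (2|5)    [47 ≡ 2 mod 5]
  = -(1|5)    [5 ≡ 5 mod 8 ⇒ (2|5) = -1]
  = -1    [(1|5) = 1]
The Legendre symbol is -1, so x^2 ≡ 617 (mod 503) has no solution.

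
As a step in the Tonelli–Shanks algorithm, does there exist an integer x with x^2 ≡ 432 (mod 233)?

Reduce the numerator: 432 ≡ 199 (mod 233), so (432|233) = (199|233).
233 ≡ 1 (mod 4), so quadratic reciprocity gives (199|233) = (233|199). Reduce: 233 ≡ 34 (mod 199). Now have (34|199).
Factor out 2: 34 = 2·17. Since 199 ≡ 7 (mod 8), (2|199) = +1. Now have (17|199).
17 ≡ 1 (mod 4), so quadratic reciprocity gives (17|199) = (199|17). Reduce: 199 ≡ 12 (mod 17). Now have (12|17).
Factor out 2: 12 = 2^2·3. Since 17 ≡ 1 (mod 8), (2|17) = +1, and (2|17)^2 = +1. Now have (3|17).
17 ≡ 1 (mod 4), so quadratic reciprocity gives (3|17) = (17|3). Reduce: 17 ≡ 2 (mod 3). Now have (2|3).
Factor out 2: 2 = 2. Since 3 ≡ 3 (mod 8), (2|3) = -1. Now have -(1|3).
(1|3) = 1. Collecting the sign factors: -1.
The Legendre symbol is -1, so x^2 ≡ 432 (mod 233) has no solution.

no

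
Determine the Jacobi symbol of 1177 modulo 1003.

-1

Reduce the numerator: 1177 ≡ 174 (mod 1003), so (1177 / 1003) = (174 / 1003).
Factor out 2: 174 = 2·87. Since 1003 ≡ 3 (mod 8), (2 / 1003) = -1. Now have -(87 / 1003).
Both 87 ≡ 3 and 1003 ≡ 3 (mod 4), so reciprocity gives (87 / 1003) = -(1003 / 87). Reduce: 1003 ≡ 46 (mod 87). Now have (46 / 87).
Factor out 2: 46 = 2·23. Since 87 ≡ 7 (mod 8), (2 / 87) = +1. Now have (23 / 87).
Both 23 ≡ 3 and 87 ≡ 3 (mod 4), so reciprocity gives (23 / 87) = -(87 / 23). Reduce: 87 ≡ 18 (mod 23). Now have -(18 / 23).
Factor out 2: 18 = 2·9. Since 23 ≡ 7 (mod 8), (2 / 23) = +1. Now have -(9 / 23).
9 ≡ 1 (mod 4), so quadratic reciprocity gives (9 / 23) = (23 / 9). Reduce: 23 ≡ 5 (mod 9). Now have -(5 / 9).
5 ≡ 1 (mod 4), so quadratic reciprocity gives (5 / 9) = (9 / 5). Reduce: 9 ≡ 4 (mod 5). Now have -(4 / 5).
Factor out 2: 4 = 2^2. Since 5 ≡ 5 (mod 8), (2 / 5) = -1, and (2 / 5)^2 = +1. Now have -(1 / 5).
(1 / 5) = 1. Collecting the sign factors: -1.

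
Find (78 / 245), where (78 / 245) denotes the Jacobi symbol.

-1

(78 / 245)
  = -(39 / 245)    [245 ≡ 5 mod 8 ⇒ (2 / 245) = -1]
  = -(245 / 39)    [QR: 245 ≡ 1 mod 4, sign kept]
  = -(11 / 39)    [245 ≡ 11 mod 39]
  = (39 / 11)    [QR: both ≡ 3 mod 4, sign flips]
  = (6 / 11)    [39 ≡ 6 mod 11]
  = -(3 / 11)    [11 ≡ 3 mod 8 ⇒ (2 / 11) = -1]
  = (11 / 3)    [QR: both ≡ 3 mod 4, sign flips]
  = (2 / 3)    [11 ≡ 2 mod 3]
  = -(1 / 3)    [3 ≡ 3 mod 8 ⇒ (2 / 3) = -1]
  = -1    [(1 / 3) = 1]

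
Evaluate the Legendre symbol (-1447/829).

1

Pull out -1: (-1447/829) = (-1/829)·(1447/829). Since 829 ≡ 1 (mod 4), (-1/829) = +1. Now have (1447/829).
Reduce the numerator: 1447 ≡ 618 (mod 829), so (1447/829) = (618/829).
Factor out 2: 618 = 2·309. Since 829 ≡ 5 (mod 8), (2/829) = -1. Now have -(309/829).
309 ≡ 1 (mod 4), so quadratic reciprocity gives (309/829) = (829/309). Reduce: 829 ≡ 211 (mod 309). Now have -(211/309).
309 ≡ 1 (mod 4), so quadratic reciprocity gives (211/309) = (309/211). Reduce: 309 ≡ 98 (mod 211). Now have -(98/211).
Factor out 2: 98 = 2·49. Since 211 ≡ 3 (mod 8), (2/211) = -1. Now have (49/211).
49 ≡ 1 (mod 4), so quadratic reciprocity gives (49/211) = (211/49). Reduce: 211 ≡ 15 (mod 49). Now have (15/49).
49 ≡ 1 (mod 4), so quadratic reciprocity gives (15/49) = (49/15). Reduce: 49 ≡ 4 (mod 15). Now have (4/15).
Factor out 2: 4 = 2^2. Since 15 ≡ 7 (mod 8), (2/15) = +1, and (2/15)^2 = +1. Now have (1/15).
(1/15) = 1. Collecting the sign factors: 1.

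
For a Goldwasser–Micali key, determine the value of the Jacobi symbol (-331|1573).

-1

(-331|1573)
  = (331|1573)    [1573 ≡ 1 mod 4 ⇒ (-1|1573) = +1]
  = (1573|331)    [QR: 1573 ≡ 1 mod 4, sign kept]
  = (249|331)    [1573 ≡ 249 mod 331]
  = (331|249)    [QR: 249 ≡ 1 mod 4, sign kept]
  = (82|249)    [331 ≡ 82 mod 249]
  = (41|249)    [249 ≡ 1 mod 8 ⇒ (2|249) = +1]
  = (249|41)    [QR: 41 ≡ 1 mod 4, sign kept]
  = (3|41)    [249 ≡ 3 mod 41]
  = (41|3)    [QR: 41 ≡ 1 mod 4, sign kept]
  = (2|3)    [41 ≡ 2 mod 3]
  = -(1|3)    [3 ≡ 3 mod 8 ⇒ (2|3) = -1]
  = -1    [(1|3) = 1]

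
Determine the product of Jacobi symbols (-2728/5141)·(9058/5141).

1

By multiplicativity, (-2728·9058/5141) = (-2728/5141)·(9058/5141).
First factor (-2728/5141):
(-2728/5141)
  = (2728/5141)    [5141 ≡ 1 mod 4 ⇒ (-1/5141) = +1]
  = -(341/5141)    [5141 ≡ 5 mod 8 ⇒ (2/5141)^3 = -1]
  = -(5141/341)    [QR: 341 ≡ 1 mod 4, sign kept]
  = -(26/341)    [5141 ≡ 26 mod 341]
  = (13/341)    [341 ≡ 5 mod 8 ⇒ (2/341) = -1]
  = (341/13)    [QR: 13 ≡ 1 mod 4, sign kept]
  = (3/13)    [341 ≡ 3 mod 13]
  = (13/3)    [QR: 13 ≡ 1 mod 4, sign kept]
  = (1/3)    [13 ≡ 1 mod 3]
  = 1    [(1/3) = 1]
Second factor (9058/5141):
(9058/5141)
  = (3917/5141)    [9058 ≡ 3917 mod 5141]
  = (5141/3917)    [QR: 3917 ≡ 1 mod 4, sign kept]
  = (1224/3917)    [5141 ≡ 1224 mod 3917]
  = -(153/3917)    [3917 ≡ 5 mod 8 ⇒ (2/3917)^3 = -1]
  = -(3917/153)    [QR: 153 ≡ 1 mod 4, sign kept]
  = -(92/153)    [3917 ≡ 92 mod 153]
  = -(23/153)    [153 ≡ 1 mod 8 ⇒ (2/153)^2 = +1]
  = -(153/23)    [QR: 153 ≡ 1 mod 4, sign kept]
  = -(15/23)    [153 ≡ 15 mod 23]
  = (23/15)    [QR: both ≡ 3 mod 4, sign flips]
  = (8/15)    [23 ≡ 8 mod 15]
  = (1/15)    [15 ≡ 7 mod 8 ⇒ (2/15)^3 = +1]
  = 1    [(1/15) = 1]
Product: (1)·(1) = 1.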